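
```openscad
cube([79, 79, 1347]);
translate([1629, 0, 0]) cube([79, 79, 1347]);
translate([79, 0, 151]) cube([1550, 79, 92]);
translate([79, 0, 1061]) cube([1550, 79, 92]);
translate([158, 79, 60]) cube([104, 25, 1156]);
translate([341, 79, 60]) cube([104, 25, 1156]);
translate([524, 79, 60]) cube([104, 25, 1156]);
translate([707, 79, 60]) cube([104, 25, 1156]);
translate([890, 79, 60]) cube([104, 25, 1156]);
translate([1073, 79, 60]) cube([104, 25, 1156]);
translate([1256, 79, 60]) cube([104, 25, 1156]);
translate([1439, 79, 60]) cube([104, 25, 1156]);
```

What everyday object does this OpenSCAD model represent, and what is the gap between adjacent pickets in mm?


A fence section. The picket gap is 79 mm.

Two posts, two rails, 8 pickets — a fence section. Span 1550 mm holds 8 pickets of 104 mm with 9 equal gaps: ⌊(1550 − 8·104) / 9⌋ = 79 mm.


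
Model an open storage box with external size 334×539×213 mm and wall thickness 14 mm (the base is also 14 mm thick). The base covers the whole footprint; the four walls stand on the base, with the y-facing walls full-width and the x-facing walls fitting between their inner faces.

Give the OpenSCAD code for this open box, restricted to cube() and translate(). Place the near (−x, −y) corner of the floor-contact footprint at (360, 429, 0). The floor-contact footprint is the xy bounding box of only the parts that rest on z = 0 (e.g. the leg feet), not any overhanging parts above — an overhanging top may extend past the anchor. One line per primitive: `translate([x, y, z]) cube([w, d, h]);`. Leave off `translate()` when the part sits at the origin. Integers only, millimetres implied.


translate([360, 429, 0]) cube([334, 539, 14]);
translate([360, 429, 14]) cube([334, 14, 199]);
translate([360, 954, 14]) cube([334, 14, 199]);
translate([360, 443, 14]) cube([14, 511, 199]);
translate([680, 443, 14]) cube([14, 511, 199]);


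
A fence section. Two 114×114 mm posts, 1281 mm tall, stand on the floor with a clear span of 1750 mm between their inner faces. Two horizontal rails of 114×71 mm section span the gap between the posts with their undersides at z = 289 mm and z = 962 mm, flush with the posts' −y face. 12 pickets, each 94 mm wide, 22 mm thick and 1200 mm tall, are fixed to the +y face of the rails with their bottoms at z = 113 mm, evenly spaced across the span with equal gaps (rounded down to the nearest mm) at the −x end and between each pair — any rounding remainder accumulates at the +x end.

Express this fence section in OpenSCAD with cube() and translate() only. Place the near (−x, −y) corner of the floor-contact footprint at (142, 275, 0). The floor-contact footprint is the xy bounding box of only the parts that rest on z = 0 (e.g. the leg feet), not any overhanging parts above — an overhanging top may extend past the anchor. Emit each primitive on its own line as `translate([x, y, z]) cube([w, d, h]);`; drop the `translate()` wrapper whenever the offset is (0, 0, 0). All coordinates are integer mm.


translate([142, 275, 0]) cube([114, 114, 1281]);
translate([2006, 275, 0]) cube([114, 114, 1281]);
translate([256, 275, 289]) cube([1750, 114, 71]);
translate([256, 275, 962]) cube([1750, 114, 71]);
translate([303, 389, 113]) cube([94, 22, 1200]);
translate([444, 389, 113]) cube([94, 22, 1200]);
translate([585, 389, 113]) cube([94, 22, 1200]);
translate([726, 389, 113]) cube([94, 22, 1200]);
translate([867, 389, 113]) cube([94, 22, 1200]);
translate([1008, 389, 113]) cube([94, 22, 1200]);
translate([1149, 389, 113]) cube([94, 22, 1200]);
translate([1290, 389, 113]) cube([94, 22, 1200]);
translate([1431, 389, 113]) cube([94, 22, 1200]);
translate([1572, 389, 113]) cube([94, 22, 1200]);
translate([1713, 389, 113]) cube([94, 22, 1200]);
translate([1854, 389, 113]) cube([94, 22, 1200]);


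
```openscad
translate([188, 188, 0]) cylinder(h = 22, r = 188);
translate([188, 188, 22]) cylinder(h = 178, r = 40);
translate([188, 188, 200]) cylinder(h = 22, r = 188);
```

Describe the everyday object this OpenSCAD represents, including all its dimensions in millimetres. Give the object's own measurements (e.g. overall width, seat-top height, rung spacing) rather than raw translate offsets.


A spool: two coaxial disc flanges of radius 188 mm and thickness 22 mm, joined by a core cylinder of radius 40 mm and height 178 mm. The lower flange rests on z = 0 and the three cylinders share a vertical axis.


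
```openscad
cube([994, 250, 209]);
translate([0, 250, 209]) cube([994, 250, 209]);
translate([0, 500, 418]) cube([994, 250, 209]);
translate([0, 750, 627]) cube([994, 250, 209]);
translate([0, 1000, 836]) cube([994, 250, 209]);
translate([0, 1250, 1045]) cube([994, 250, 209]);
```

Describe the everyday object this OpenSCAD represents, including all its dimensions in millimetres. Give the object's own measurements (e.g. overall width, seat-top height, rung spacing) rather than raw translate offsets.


A straight staircase of 6 solid steps. Each step is 994 mm wide (x), 250 mm deep (y, the going) and 209 mm tall (the rise). The first step rests on the floor; each subsequent step sits one going further in +y and one rise higher in +z, directly behind and above the previous step with no overlap.


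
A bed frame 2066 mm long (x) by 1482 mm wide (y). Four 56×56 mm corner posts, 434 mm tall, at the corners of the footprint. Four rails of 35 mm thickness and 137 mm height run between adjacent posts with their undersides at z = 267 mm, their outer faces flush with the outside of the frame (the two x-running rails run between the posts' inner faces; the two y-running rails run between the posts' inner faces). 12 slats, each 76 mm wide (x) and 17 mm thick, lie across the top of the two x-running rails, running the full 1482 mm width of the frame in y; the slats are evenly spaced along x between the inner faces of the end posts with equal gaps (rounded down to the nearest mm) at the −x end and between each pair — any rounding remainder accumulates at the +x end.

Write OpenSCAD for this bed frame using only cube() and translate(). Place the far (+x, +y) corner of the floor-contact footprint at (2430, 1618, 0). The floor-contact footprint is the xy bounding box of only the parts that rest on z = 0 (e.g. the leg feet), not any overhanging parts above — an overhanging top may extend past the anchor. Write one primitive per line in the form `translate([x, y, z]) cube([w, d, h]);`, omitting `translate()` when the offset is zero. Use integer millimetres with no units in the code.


translate([364, 136, 0]) cube([56, 56, 434]);
translate([364, 1562, 0]) cube([56, 56, 434]);
translate([2374, 136, 0]) cube([56, 56, 434]);
translate([2374, 1562, 0]) cube([56, 56, 434]);
translate([420, 136, 267]) cube([1954, 35, 137]);
translate([420, 1583, 267]) cube([1954, 35, 137]);
translate([364, 192, 267]) cube([35, 1370, 137]);
translate([2395, 192, 267]) cube([35, 1370, 137]);
translate([500, 136, 404]) cube([76, 1482, 17]);
translate([656, 136, 404]) cube([76, 1482, 17]);
translate([812, 136, 404]) cube([76, 1482, 17]);
translate([968, 136, 404]) cube([76, 1482, 17]);
translate([1124, 136, 404]) cube([76, 1482, 17]);
translate([1280, 136, 404]) cube([76, 1482, 17]);
translate([1436, 136, 404]) cube([76, 1482, 17]);
translate([1592, 136, 404]) cube([76, 1482, 17]);
translate([1748, 136, 404]) cube([76, 1482, 17]);
translate([1904, 136, 404]) cube([76, 1482, 17]);
translate([2060, 136, 404]) cube([76, 1482, 17]);
translate([2216, 136, 404]) cube([76, 1482, 17]);


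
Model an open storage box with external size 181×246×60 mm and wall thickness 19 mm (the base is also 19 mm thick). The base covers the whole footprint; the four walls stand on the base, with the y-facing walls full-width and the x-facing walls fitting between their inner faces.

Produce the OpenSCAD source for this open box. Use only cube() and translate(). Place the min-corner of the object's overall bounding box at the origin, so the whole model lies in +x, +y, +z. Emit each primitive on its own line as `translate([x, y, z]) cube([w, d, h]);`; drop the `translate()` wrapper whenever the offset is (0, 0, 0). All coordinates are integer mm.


cube([181, 246, 19]);
translate([0, 0, 19]) cube([181, 19, 41]);
translate([0, 227, 19]) cube([181, 19, 41]);
translate([0, 19, 19]) cube([19, 208, 41]);
translate([162, 19, 19]) cube([19, 208, 41]);


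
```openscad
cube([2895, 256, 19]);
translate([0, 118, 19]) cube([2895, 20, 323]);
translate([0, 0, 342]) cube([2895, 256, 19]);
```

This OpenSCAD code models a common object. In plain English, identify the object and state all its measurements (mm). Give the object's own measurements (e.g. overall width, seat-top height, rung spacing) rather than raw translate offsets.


An I-beam lying along x, 2895 mm long. Overall section height 361 mm. Two flanges 256 mm wide (y) and 19 mm thick, one on the floor and one at the top; a web 20 mm thick runs between them, centred on the flange width.


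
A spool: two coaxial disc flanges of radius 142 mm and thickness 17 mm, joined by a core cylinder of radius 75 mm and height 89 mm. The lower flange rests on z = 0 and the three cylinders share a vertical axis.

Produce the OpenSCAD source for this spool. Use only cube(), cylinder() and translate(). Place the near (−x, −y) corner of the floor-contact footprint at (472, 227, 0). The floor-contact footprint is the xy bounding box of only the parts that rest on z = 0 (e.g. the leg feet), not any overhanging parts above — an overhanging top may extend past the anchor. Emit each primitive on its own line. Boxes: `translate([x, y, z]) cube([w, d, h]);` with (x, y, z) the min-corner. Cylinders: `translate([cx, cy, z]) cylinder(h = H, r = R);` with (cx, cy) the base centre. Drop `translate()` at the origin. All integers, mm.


translate([614, 369, 0]) cylinder(h = 17, r = 142);
translate([614, 369, 17]) cylinder(h = 89, r = 75);
translate([614, 369, 106]) cylinder(h = 17, r = 142);


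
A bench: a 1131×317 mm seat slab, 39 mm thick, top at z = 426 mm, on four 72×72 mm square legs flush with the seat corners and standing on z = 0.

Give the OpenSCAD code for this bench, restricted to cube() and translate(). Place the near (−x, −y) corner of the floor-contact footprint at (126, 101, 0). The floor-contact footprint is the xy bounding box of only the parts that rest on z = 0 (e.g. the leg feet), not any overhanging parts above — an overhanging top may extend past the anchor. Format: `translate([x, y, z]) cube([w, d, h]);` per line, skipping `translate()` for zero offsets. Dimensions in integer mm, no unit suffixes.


translate([126, 101, 387]) cube([1131, 317, 39]);
translate([126, 101, 0]) cube([72, 72, 387]);
translate([126, 346, 0]) cube([72, 72, 387]);
translate([1185, 101, 0]) cube([72, 72, 387]);
translate([1185, 346, 0]) cube([72, 72, 387]);


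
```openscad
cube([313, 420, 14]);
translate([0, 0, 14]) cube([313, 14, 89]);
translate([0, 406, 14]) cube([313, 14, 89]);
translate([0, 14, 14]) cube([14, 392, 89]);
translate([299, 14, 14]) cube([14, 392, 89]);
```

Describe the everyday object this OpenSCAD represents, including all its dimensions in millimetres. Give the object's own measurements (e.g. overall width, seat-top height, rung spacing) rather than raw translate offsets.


An open-topped rectangular box: outside dimensions 313×420×103 mm, with a uniform wall and base thickness of 14 mm. The base is a full 313×420 slab on the floor; four walls sit on top of the base. The front and back walls (the −y and +y sides) span the full width; the two side walls fit between them.


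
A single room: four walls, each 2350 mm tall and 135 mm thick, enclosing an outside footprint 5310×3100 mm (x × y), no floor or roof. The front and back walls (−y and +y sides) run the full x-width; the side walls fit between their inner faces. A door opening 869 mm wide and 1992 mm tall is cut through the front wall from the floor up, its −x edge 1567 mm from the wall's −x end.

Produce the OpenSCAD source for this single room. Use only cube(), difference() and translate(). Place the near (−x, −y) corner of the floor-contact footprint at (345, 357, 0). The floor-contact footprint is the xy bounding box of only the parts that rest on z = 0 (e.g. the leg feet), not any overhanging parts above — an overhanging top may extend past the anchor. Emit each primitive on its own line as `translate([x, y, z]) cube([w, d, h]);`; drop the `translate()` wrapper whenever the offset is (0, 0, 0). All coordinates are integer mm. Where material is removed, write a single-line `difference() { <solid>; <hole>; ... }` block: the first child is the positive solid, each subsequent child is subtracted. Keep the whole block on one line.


difference() { translate([345, 357, 0]) cube([5310, 135, 2350]); translate([1912, 357, 0]) cube([869, 135, 1992]); }
translate([345, 3322, 0]) cube([5310, 135, 2350]);
translate([345, 492, 0]) cube([135, 2830, 2350]);
translate([5520, 492, 0]) cube([135, 2830, 2350]);


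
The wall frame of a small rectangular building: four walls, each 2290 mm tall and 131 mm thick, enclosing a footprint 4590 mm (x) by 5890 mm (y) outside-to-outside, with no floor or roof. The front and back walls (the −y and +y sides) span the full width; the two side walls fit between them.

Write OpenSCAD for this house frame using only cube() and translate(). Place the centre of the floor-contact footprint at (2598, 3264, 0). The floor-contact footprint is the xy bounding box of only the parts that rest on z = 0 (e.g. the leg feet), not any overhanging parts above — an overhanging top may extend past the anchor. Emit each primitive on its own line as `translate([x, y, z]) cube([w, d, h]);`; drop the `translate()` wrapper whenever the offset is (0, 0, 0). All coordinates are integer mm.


translate([303, 319, 0]) cube([4590, 131, 2290]);
translate([303, 6078, 0]) cube([4590, 131, 2290]);
translate([303, 450, 0]) cube([131, 5628, 2290]);
translate([4762, 450, 0]) cube([131, 5628, 2290]);


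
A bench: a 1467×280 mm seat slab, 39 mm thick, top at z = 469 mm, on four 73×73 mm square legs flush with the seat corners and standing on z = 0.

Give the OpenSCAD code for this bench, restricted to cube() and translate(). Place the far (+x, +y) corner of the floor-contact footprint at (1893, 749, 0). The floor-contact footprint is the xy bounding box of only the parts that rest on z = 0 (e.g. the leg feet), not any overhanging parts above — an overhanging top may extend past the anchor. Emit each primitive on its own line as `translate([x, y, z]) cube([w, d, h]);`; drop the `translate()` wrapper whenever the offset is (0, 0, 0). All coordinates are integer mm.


translate([426, 469, 430]) cube([1467, 280, 39]);
translate([426, 469, 0]) cube([73, 73, 430]);
translate([426, 676, 0]) cube([73, 73, 430]);
translate([1820, 469, 0]) cube([73, 73, 430]);
translate([1820, 676, 0]) cube([73, 73, 430]);


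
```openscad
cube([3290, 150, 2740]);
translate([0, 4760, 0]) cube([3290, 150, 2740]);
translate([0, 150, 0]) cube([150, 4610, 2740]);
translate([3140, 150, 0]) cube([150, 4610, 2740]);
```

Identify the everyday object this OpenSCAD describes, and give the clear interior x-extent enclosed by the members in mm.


A house (or room) frame. The interior width is 2990 mm.

Four 2740 mm walls enclosing a rectangle with no floor or roof — a room or house frame. Outside width is 3290 mm and wall thickness is 150 mm, so the interior width is 3290 − 2 × 150 = 2990 mm.


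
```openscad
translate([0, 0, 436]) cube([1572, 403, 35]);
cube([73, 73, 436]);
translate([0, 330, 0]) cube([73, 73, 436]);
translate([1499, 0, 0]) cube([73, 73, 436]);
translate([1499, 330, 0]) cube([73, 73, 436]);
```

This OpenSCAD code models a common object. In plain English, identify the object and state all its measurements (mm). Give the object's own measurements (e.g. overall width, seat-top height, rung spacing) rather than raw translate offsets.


A long wooden bench with a 1572 mm (x) × 403 mm (y) seat, 35 mm thick, its top surface 471 mm above the floor. Four 73 mm square legs at the seat corners, flush with the edges, run from z = 0 to the seat underside.


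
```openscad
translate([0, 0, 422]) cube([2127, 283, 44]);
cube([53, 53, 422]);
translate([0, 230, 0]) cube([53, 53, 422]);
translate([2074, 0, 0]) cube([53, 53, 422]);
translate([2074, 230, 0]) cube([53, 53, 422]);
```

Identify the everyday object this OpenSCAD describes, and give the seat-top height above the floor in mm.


A bench. The seat-top height is 466 mm.

A long slab on four corner posts — a bench. The slab sits at z = 422 with thickness 44, so the top is 422 + 44 = 466 mm.


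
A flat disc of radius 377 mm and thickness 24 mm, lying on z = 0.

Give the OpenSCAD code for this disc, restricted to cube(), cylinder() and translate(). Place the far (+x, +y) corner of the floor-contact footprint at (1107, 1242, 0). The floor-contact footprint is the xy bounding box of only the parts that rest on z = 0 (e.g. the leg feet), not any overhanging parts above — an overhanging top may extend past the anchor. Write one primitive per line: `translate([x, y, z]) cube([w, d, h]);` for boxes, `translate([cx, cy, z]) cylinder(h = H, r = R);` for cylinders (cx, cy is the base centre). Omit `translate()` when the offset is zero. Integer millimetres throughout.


translate([730, 865, 0]) cylinder(h = 24, r = 377);


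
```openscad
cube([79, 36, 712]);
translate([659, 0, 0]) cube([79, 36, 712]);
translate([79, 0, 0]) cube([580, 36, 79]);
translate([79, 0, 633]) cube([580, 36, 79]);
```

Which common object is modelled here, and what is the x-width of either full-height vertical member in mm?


A picture frame. The border width is 79 mm.

Four thin pieces enclosing a rectangular opening — a picture frame. The two full-height stiles are 712 mm tall; the top rail sits at z = 633 and is 79 mm tall, so the border above the opening is 712 − 633 = 79 mm, matching the stile x-width.


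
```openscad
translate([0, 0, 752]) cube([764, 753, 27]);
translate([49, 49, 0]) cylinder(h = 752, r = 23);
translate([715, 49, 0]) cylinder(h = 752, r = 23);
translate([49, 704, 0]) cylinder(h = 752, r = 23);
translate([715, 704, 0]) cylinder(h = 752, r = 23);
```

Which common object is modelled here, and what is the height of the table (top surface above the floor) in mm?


A table. The table height is 779 mm.

A 764×753×27 slab sits at z = 752 on four Ø46 mm round legs — a table. The top surface is at 752 + 27 = 779 mm.


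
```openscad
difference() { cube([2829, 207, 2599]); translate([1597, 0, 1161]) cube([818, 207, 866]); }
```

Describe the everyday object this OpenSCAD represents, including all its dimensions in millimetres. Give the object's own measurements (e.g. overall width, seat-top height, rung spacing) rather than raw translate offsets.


A wall 2829 mm long (x), 207 mm thick (y), 2599 mm tall, with a rectangular window opening cut through it. The opening is 818 mm wide and 866 mm tall; its sill is at z = 1161 mm and its near (−x) edge is 1597 mm from the wall's −x end. The opening passes through the full wall thickness.


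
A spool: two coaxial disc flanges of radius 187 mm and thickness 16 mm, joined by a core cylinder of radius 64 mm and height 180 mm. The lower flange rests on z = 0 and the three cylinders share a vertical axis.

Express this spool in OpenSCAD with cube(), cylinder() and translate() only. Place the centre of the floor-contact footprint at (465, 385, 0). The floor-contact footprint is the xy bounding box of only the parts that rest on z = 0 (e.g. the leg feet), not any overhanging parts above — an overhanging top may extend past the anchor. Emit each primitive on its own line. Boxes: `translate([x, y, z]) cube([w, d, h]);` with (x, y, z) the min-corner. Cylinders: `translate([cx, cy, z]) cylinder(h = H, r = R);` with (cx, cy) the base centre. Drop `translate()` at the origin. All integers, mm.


translate([465, 385, 0]) cylinder(h = 16, r = 187);
translate([465, 385, 16]) cylinder(h = 180, r = 64);
translate([465, 385, 196]) cylinder(h = 16, r = 187);


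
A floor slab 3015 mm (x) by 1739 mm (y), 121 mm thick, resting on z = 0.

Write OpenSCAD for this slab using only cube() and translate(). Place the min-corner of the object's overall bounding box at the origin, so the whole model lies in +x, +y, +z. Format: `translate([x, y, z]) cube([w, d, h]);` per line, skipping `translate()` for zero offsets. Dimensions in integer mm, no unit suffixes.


cube([3015, 1739, 121]);


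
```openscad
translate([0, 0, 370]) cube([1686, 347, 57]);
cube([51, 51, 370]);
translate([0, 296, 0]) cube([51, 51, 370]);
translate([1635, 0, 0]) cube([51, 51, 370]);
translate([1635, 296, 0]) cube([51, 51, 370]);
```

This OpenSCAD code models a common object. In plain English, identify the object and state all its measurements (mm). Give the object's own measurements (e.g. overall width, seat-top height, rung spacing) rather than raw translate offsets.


A long wooden bench with a 1686 mm (x) × 347 mm (y) seat, 57 mm thick, its top surface 427 mm above the floor. Four 51 mm square legs at the seat corners, flush with the edges, run from z = 0 to the seat underside.


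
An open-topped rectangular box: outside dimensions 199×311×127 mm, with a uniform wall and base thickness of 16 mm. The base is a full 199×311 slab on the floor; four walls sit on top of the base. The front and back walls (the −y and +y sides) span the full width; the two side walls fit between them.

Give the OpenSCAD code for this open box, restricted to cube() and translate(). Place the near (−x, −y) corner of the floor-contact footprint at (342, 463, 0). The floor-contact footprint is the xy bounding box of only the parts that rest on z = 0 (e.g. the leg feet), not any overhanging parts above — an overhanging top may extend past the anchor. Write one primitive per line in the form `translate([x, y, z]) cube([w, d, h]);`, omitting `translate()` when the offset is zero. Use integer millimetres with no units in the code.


translate([342, 463, 0]) cube([199, 311, 16]);
translate([342, 463, 16]) cube([199, 16, 111]);
translate([342, 758, 16]) cube([199, 16, 111]);
translate([342, 479, 16]) cube([16, 279, 111]);
translate([525, 479, 16]) cube([16, 279, 111]);


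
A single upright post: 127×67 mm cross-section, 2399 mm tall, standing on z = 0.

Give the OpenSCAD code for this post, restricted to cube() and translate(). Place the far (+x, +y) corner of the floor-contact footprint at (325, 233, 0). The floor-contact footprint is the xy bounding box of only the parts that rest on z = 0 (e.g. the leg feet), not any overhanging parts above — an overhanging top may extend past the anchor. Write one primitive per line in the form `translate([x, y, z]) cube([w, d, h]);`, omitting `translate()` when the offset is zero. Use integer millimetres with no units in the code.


translate([198, 166, 0]) cube([127, 67, 2399]);


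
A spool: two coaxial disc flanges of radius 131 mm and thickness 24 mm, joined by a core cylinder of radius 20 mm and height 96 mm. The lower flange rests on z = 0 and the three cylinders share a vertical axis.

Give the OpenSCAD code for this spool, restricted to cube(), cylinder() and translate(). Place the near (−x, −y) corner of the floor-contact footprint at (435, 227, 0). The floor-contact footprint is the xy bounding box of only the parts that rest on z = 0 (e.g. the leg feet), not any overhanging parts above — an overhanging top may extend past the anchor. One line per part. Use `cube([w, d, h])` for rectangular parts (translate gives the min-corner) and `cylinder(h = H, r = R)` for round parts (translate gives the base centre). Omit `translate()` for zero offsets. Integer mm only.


translate([566, 358, 0]) cylinder(h = 24, r = 131);
translate([566, 358, 24]) cylinder(h = 96, r = 20);
translate([566, 358, 120]) cylinder(h = 24, r = 131);


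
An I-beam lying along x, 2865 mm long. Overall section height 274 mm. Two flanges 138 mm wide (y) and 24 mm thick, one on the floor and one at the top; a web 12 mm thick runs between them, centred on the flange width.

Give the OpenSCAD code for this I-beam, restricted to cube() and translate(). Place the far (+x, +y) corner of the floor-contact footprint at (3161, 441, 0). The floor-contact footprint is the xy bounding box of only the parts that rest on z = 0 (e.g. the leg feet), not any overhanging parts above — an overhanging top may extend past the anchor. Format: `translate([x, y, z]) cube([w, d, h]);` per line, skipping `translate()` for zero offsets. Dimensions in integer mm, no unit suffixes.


translate([296, 303, 0]) cube([2865, 138, 24]);
translate([296, 366, 24]) cube([2865, 12, 226]);
translate([296, 303, 250]) cube([2865, 138, 24]);


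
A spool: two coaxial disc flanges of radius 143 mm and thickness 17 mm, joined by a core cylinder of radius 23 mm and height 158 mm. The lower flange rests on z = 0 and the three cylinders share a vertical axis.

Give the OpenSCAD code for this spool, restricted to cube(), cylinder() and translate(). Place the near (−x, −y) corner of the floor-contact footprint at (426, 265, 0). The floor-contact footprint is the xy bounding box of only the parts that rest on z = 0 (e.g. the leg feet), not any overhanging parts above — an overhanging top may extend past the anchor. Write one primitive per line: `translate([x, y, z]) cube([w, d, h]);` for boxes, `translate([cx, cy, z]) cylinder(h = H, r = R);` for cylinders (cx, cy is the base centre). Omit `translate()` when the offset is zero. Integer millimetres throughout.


translate([569, 408, 0]) cylinder(h = 17, r = 143);
translate([569, 408, 17]) cylinder(h = 158, r = 23);
translate([569, 408, 175]) cylinder(h = 17, r = 143);


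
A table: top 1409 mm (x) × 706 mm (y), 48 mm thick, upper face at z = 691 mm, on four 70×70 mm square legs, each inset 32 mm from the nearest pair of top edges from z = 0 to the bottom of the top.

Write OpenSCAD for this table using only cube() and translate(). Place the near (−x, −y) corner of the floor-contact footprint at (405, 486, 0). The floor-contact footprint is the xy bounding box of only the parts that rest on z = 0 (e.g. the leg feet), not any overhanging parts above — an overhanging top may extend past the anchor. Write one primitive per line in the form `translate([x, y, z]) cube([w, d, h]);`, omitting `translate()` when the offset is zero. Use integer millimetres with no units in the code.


translate([373, 454, 643]) cube([1409, 706, 48]);
translate([405, 486, 0]) cube([70, 70, 643]);
translate([1680, 486, 0]) cube([70, 70, 643]);
translate([405, 1058, 0]) cube([70, 70, 643]);
translate([1680, 1058, 0]) cube([70, 70, 643]);


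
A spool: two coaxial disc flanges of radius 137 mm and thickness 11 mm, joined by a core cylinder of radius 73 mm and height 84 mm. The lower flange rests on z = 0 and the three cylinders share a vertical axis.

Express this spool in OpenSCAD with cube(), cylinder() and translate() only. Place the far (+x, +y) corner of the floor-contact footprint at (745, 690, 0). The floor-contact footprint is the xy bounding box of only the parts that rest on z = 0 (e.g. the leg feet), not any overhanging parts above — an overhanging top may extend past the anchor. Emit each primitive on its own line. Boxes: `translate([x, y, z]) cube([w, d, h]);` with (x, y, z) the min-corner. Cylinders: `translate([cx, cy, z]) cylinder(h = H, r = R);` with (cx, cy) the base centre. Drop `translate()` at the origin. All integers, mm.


translate([608, 553, 0]) cylinder(h = 11, r = 137);
translate([608, 553, 11]) cylinder(h = 84, r = 73);
translate([608, 553, 95]) cylinder(h = 11, r = 137);


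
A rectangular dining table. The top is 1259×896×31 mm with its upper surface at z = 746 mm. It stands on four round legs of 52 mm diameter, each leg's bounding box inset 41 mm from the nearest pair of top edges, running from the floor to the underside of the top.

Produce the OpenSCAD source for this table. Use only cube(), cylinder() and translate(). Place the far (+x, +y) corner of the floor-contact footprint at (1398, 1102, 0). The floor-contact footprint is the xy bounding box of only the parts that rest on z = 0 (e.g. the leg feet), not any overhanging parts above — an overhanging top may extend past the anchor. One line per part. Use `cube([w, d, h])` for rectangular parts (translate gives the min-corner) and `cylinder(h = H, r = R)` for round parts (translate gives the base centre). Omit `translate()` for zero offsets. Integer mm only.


translate([180, 247, 715]) cube([1259, 896, 31]);
translate([247, 314, 0]) cylinder(h = 715, r = 26);
translate([1372, 314, 0]) cylinder(h = 715, r = 26);
translate([247, 1076, 0]) cylinder(h = 715, r = 26);
translate([1372, 1076, 0]) cylinder(h = 715, r = 26);


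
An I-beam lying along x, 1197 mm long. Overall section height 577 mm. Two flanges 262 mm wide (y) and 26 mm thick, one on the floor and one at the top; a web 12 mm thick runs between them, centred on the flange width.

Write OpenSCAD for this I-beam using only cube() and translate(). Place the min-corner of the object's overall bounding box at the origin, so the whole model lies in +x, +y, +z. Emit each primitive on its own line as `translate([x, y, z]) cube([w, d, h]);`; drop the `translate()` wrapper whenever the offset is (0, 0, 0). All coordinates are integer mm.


cube([1197, 262, 26]);
translate([0, 125, 26]) cube([1197, 12, 525]);
translate([0, 0, 551]) cube([1197, 262, 26]);


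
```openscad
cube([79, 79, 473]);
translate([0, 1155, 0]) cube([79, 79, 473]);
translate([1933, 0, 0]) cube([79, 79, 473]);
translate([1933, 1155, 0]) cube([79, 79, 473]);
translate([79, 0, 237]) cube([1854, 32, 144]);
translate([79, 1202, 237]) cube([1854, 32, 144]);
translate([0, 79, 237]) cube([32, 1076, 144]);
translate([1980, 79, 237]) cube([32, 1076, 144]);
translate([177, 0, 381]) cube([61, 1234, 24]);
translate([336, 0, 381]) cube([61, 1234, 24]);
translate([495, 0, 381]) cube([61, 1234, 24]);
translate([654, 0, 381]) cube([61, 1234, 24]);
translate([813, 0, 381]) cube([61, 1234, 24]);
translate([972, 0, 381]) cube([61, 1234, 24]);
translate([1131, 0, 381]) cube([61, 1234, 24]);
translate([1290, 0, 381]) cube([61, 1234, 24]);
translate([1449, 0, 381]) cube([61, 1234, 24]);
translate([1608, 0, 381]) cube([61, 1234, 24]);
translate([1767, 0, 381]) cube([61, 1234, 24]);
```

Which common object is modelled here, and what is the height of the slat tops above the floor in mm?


A bed frame. The slat-top height is 405 mm.

Four posts, four rails, and a row of slats — a bed frame. Slats sit on the rails at z = 237 + 144 = 381; with slat thickness 24, the top is 405 mm.


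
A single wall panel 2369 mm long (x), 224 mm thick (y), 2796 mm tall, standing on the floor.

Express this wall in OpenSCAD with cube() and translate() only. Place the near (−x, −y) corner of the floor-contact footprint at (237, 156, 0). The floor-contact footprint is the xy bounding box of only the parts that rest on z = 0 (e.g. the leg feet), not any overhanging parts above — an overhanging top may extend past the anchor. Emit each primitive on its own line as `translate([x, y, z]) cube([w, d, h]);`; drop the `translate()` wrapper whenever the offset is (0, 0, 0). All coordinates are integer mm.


translate([237, 156, 0]) cube([2369, 224, 2796]);


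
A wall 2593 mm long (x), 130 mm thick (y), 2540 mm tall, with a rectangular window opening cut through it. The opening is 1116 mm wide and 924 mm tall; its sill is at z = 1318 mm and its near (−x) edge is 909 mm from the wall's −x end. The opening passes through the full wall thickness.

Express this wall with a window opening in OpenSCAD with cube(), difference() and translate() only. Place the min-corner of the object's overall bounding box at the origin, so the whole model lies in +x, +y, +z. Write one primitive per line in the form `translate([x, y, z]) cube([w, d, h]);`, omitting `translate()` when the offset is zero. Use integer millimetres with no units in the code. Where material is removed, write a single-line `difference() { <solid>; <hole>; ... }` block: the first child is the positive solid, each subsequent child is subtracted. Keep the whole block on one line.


difference() { cube([2593, 130, 2540]); translate([909, 0, 1318]) cube([1116, 130, 924]); }


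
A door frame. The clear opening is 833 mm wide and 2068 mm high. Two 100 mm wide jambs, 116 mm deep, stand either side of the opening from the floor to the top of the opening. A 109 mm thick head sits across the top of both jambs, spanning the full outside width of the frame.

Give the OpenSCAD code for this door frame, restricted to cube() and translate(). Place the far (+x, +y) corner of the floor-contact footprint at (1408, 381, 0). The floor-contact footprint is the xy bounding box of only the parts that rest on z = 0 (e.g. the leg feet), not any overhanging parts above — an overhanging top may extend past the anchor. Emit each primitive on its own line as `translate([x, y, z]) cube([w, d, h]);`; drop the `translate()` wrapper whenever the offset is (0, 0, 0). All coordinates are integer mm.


translate([375, 265, 0]) cube([100, 116, 2068]);
translate([1308, 265, 0]) cube([100, 116, 2068]);
translate([375, 265, 2068]) cube([1033, 116, 109]);


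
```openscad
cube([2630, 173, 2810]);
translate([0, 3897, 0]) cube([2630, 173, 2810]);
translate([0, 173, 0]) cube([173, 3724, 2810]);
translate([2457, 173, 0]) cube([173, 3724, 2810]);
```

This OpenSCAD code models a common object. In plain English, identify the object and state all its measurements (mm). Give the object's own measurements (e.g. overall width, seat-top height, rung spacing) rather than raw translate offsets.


The wall frame of a small rectangular building: four walls, each 2810 mm tall and 173 mm thick, enclosing a footprint 2630 mm (x) by 4070 mm (y) outside-to-outside, with no floor or roof. The front and back walls (the −y and +y sides) span the full width; the two side walls fit between them.


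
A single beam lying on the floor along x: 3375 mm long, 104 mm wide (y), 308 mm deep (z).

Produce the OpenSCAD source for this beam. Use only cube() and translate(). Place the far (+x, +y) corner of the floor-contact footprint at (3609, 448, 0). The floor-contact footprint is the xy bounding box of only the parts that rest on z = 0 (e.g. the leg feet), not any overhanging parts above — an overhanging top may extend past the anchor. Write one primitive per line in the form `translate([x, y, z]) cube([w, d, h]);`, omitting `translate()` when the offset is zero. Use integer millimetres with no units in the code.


translate([234, 344, 0]) cube([3375, 104, 308]);


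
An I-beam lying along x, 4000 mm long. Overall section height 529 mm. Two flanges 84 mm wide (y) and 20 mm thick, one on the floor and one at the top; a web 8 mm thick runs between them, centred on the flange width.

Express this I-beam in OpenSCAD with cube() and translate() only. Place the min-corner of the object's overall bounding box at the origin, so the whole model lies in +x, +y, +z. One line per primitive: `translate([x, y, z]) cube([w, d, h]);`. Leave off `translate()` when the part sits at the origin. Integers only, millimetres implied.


cube([4000, 84, 20]);
translate([0, 38, 20]) cube([4000, 8, 489]);
translate([0, 0, 509]) cube([4000, 84, 20]);


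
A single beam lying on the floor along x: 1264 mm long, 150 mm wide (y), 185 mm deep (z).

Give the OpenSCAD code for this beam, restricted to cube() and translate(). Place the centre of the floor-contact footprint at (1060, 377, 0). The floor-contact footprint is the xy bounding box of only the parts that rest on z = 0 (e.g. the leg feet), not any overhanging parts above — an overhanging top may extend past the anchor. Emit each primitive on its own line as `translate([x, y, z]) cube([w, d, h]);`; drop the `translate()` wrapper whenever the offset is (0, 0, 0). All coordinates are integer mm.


translate([428, 302, 0]) cube([1264, 150, 185]);


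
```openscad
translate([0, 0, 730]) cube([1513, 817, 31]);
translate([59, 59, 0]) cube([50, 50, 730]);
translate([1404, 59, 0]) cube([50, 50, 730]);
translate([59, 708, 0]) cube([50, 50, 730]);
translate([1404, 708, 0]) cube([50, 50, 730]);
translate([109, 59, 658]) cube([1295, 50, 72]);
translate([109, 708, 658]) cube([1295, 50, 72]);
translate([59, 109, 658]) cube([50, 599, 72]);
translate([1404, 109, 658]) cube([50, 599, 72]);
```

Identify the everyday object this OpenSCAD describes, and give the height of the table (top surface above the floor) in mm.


A table. The table height is 761 mm.

A 1513×817×31 slab sits at z = 730 on four 50 mm square posts — a table. The top surface is at 730 + 31 = 761 mm.


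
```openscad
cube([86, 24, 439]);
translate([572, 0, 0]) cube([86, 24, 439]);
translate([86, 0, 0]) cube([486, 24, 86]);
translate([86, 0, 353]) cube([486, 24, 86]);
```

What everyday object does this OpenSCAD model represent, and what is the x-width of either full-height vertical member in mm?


A picture frame. The border width is 86 mm.

Four thin pieces enclosing a rectangular opening — a picture frame. The two full-height stiles are 439 mm tall; the top rail sits at z = 353 and is 86 mm tall, so the border above the opening is 439 − 353 = 86 mm, matching the stile x-width.


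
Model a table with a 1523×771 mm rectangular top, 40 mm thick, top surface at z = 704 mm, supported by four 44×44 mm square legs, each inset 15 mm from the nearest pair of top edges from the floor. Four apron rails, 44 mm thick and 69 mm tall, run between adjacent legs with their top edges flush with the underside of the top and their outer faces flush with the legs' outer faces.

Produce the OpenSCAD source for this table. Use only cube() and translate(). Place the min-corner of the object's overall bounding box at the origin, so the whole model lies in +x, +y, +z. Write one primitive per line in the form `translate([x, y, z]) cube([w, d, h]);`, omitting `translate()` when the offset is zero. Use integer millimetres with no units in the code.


// leg_h = 704 - 40 = 664
// apron z = 664 - 69 = 595
translate([0, 0, 664]) cube([1523, 771, 40]);
translate([15, 15, 0]) cube([44, 44, 664]);
translate([1464, 15, 0]) cube([44, 44, 664]);
translate([15, 712, 0]) cube([44, 44, 664]);
translate([1464, 712, 0]) cube([44, 44, 664]);
translate([59, 15, 595]) cube([1405, 44, 69]);
translate([59, 712, 595]) cube([1405, 44, 69]);
translate([15, 59, 595]) cube([44, 653, 69]);
translate([1464, 59, 595]) cube([44, 653, 69]);


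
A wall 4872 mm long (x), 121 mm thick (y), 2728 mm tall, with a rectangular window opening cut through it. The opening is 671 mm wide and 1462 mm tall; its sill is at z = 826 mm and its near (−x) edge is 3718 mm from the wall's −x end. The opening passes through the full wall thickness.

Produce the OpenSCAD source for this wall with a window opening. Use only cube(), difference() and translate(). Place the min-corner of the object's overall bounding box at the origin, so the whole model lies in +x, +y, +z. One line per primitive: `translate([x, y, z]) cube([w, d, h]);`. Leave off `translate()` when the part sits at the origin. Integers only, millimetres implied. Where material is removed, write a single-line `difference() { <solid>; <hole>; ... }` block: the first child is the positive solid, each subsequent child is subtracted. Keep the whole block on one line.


difference() { cube([4872, 121, 2728]); translate([3718, 0, 826]) cube([671, 121, 1462]); }


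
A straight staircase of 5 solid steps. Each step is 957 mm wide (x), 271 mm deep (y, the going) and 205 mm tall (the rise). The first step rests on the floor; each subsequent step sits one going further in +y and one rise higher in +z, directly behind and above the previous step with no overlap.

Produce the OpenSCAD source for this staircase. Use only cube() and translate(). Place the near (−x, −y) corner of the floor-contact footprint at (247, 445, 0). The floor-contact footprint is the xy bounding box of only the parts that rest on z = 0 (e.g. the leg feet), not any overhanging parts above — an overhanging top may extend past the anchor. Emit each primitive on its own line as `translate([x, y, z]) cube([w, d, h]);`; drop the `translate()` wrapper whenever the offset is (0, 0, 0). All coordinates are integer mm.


translate([247, 445, 0]) cube([957, 271, 205]);
translate([247, 716, 205]) cube([957, 271, 205]);
translate([247, 987, 410]) cube([957, 271, 205]);
translate([247, 1258, 615]) cube([957, 271, 205]);
translate([247, 1529, 820]) cube([957, 271, 205]);
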